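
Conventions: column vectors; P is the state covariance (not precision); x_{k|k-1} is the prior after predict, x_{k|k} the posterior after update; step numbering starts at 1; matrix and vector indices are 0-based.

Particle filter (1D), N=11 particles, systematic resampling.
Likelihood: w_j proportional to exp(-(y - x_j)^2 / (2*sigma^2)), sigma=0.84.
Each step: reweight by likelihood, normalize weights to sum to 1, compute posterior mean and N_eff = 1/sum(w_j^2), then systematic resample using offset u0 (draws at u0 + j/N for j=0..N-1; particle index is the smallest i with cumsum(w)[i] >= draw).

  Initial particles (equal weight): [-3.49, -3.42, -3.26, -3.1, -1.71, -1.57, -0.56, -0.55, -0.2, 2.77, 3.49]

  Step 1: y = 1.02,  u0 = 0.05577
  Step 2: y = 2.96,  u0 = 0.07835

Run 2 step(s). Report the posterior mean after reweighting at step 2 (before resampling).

post_mean = 2.7635

step 1: w=[0.0000, 0.0000, 0.0000, 0.0000, 0.0061, 0.0103, 0.2044, 0.2090, 0.4175, 0.1368, 0.0159]  mean=0.0949  Neff=3.5862  idx=[6, 6, 7, 7, 7, 8, 8, 8, 8, 9, 9]
step 2: w=[0.0001, 0.0001, 0.0001, 0.0001, 0.0001, 0.0004, 0.0004, 0.0004, 0.0004, 0.4989, 0.4989]  mean=2.7635  Neff=2.0086  idx=[9, 9, 9, 9, 9, 10, 10, 10, 10, 10, 10]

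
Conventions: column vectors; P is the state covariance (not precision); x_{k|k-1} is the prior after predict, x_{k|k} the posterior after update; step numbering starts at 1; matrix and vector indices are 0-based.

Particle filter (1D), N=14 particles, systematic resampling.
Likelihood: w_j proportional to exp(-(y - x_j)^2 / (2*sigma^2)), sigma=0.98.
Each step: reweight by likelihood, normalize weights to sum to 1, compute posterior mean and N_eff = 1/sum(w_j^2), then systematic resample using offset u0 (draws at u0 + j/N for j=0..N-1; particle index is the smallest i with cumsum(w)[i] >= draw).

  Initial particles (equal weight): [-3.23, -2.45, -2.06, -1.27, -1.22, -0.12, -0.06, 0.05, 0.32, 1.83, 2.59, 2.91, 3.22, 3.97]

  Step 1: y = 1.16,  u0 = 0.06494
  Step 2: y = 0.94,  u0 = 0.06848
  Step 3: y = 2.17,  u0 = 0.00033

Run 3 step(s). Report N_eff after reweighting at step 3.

N_eff = 7.2755

step 1: w=[0.0000, 0.0003, 0.0012, 0.0126, 0.0143, 0.1159, 0.1253, 0.1432, 0.1884, 0.2153, 0.0938, 0.0552, 0.0299, 0.0045]  mean=0.9210  Neff=6.9127  idx=[5, 5, 6, 7, 7, 8, 8, 8, 9, 9, 9, 10, 11, 12]
step 2: w=[0.0704, 0.0704, 0.0751, 0.0836, 0.0836, 0.1034, 0.1034, 0.1034, 0.0836, 0.0836, 0.0836, 0.0306, 0.0167, 0.0084]  mean=0.7006  Neff=11.9217  idx=[0, 1, 2, 3, 4, 5, 6, 6, 7, 8, 9, 9, 10, 13]
step 3: w=[0.0121, 0.0121, 0.0139, 0.0178, 0.0178, 0.0312, 0.0312, 0.0312, 0.0312, 0.1743, 0.1743, 0.1743, 0.1743, 0.1043]  mean=1.6499  Neff=7.2755  idx=[0, 4, 7, 9, 9, 9, 10, 10, 11, 11, 11, 12, 12, 13]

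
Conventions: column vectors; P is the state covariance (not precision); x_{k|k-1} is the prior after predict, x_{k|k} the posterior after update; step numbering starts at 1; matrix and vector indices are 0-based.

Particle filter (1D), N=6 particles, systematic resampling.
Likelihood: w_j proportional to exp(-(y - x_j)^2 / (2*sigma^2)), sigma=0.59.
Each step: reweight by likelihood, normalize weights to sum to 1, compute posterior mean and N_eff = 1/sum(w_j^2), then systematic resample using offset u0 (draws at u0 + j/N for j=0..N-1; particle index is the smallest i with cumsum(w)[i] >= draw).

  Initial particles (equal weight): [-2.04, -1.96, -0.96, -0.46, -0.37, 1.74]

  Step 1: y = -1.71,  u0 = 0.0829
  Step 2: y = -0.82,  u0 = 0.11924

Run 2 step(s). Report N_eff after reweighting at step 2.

step 1: w=[0.3568, 0.3814, 0.1860, 0.0442, 0.0316, 0.0000]  mean=-1.6859  Neff=3.2228  idx=[0, 0, 1, 1, 2, 2]
step 2: w=[0.0474, 0.0474, 0.0621, 0.0621, 0.3905, 0.3905]  mean=-1.1865  Neff=3.1523  idx=[2, 4, 4, 5, 5, 5]

N_eff = 3.1523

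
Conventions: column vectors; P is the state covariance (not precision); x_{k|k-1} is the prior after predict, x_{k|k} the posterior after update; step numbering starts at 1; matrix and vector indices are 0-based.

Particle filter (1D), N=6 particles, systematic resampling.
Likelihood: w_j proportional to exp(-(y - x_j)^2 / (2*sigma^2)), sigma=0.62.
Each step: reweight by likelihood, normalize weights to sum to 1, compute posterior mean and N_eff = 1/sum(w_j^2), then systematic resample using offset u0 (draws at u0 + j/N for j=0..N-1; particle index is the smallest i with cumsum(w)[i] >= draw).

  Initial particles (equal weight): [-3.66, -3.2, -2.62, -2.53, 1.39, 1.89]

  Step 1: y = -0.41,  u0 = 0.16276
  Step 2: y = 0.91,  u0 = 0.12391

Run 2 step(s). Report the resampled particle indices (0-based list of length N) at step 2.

step 1: w=[0.0001, 0.0020, 0.0850, 0.1412, 0.7216, 0.0502]  mean=0.5115  Neff=1.8167  idx=[3, 4, 4, 4, 4, 5]
step 2: w=[0.0000, 0.2280, 0.2280, 0.2280, 0.2280, 0.0882]  mean=1.4341  Neff=4.6377  idx=[1, 2, 3, 3, 4, 5]

resampled_idx = [1, 2, 3, 3, 4, 5]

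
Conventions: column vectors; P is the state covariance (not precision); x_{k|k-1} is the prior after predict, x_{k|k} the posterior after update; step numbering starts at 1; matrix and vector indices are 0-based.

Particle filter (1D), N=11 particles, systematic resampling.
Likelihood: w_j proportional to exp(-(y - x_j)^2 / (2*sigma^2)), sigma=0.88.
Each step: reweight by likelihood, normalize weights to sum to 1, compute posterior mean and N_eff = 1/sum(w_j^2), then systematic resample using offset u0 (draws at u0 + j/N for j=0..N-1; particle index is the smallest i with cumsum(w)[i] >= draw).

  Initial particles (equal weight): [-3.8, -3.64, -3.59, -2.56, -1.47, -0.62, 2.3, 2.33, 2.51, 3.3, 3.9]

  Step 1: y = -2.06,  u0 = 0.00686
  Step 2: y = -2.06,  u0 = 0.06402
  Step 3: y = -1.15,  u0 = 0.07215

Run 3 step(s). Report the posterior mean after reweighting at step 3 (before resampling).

step 1: w=[0.0572, 0.0807, 0.0892, 0.3440, 0.3229, 0.1060, 0.0000, 0.0000, 0.0000, 0.0000, 0.0000]  mean=-2.2524  Neff=3.9748  idx=[0, 1, 2, 3, 3, 3, 3, 4, 4, 4, 5]
step 2: w=[0.0214, 0.0301, 0.0333, 0.1285, 0.1285, 0.1285, 0.1285, 0.1206, 0.1206, 0.1206, 0.0396]  mean=-2.1823  Neff=8.7969  idx=[2, 3, 4, 4, 5, 6, 7, 7, 8, 9, 10]
step 3: w=[0.0036, 0.0463, 0.0463, 0.0463, 0.0463, 0.0463, 0.1564, 0.1564, 0.1564, 0.1564, 0.1394]  mean=-1.6114  Neff=7.8127  idx=[2, 4, 6, 6, 7, 7, 8, 9, 9, 10, 10]

post_mean = -1.6114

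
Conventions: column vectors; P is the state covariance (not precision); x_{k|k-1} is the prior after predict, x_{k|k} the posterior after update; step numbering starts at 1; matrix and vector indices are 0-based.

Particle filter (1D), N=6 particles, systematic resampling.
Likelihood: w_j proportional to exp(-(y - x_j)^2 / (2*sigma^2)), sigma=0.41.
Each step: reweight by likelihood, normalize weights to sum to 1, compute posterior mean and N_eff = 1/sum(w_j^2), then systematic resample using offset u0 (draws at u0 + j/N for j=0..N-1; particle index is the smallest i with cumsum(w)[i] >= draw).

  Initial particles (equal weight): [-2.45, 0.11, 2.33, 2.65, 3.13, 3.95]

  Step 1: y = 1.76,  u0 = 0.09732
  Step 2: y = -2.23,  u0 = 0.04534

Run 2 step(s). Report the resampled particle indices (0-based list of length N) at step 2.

resampled_idx = [0, 1, 1, 2, 3, 4]

step 1: w=[0.0000, 0.0006, 0.7937, 0.1978, 0.0078, 0.0000]  mean=2.3982  Neff=1.4943  idx=[2, 2, 2, 2, 2, 3]
step 2: w=[0.2000, 0.2000, 0.2000, 0.2000, 0.2000, 0.0000]  mean=2.3300  Neff=5.0003  idx=[0, 1, 1, 2, 3, 4]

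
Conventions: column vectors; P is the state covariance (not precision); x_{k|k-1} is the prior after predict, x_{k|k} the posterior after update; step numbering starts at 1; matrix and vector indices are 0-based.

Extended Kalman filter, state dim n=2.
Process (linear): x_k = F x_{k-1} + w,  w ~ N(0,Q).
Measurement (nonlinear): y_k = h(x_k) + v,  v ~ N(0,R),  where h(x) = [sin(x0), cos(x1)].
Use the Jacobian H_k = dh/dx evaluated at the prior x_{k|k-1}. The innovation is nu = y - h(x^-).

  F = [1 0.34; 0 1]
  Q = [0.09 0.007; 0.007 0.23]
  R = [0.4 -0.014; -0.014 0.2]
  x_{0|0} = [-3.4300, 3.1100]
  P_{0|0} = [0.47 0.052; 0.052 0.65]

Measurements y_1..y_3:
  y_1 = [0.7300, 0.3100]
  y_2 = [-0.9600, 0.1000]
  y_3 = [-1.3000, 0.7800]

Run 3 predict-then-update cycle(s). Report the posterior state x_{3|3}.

step 1: x^-=[-2.3726, 3.1100]  P^-=[0.6705 0.2800; 0.2800 0.8800]  H_jac=[-0.7186 0.0000; 0.0000 -0.0316]  S=[0.7462 -0.0076; -0.0076 0.2009]  K=[-0.6464 -0.0686; -0.2712 -0.1487]  nu=[1.4254, 1.3095]  x^+=[-3.3838, 2.5288]  P^+=[0.3585 0.1480; 0.1480 0.8213]
step 2: x^-=[-2.5240, 2.5288]  P^-=[0.6441 0.4343; 0.4343 1.0513]  H_jac=[-0.8153 0.0000; 0.0000 -0.5752]  S=[0.8281 0.1896; 0.1896 0.5478]  K=[-0.5753 -0.2568; -0.1898 -1.0381]  nu=[-0.3809, 0.9180]  x^+=[-2.5406, 1.6480]  P^+=[0.2778 0.0753; 0.0753 0.3564]
step 3: x^-=[-1.9803, 1.6480]  P^-=[0.4602 0.2035; 0.2035 0.5864]  H_jac=[-0.3982 0.0000; 0.0000 -0.9970]  S=[0.4730 0.0668; 0.0668 0.7829]  K=[-0.3551 -0.2288; -0.0667 -0.7411]  nu=[-0.3827, 0.8572]  x^+=[-2.0405, 1.0383]  P^+=[0.3487 0.0409; 0.0409 0.1477]

x_post = [-2.0405, 1.0383]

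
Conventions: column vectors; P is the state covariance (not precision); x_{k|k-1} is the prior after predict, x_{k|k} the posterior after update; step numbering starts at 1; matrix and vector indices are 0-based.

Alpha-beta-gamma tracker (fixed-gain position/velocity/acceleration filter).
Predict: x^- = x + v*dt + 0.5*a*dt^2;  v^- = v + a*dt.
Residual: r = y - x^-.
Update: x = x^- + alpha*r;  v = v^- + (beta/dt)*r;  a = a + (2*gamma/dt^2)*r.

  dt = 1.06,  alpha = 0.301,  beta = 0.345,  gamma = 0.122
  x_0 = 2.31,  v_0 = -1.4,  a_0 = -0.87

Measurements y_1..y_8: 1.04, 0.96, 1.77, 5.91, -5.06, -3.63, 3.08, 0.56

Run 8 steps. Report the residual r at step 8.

step 1: x_pred=0.3372  r=0.7028  x^+=0.5488  v^+=-2.0935  a^+=-0.7174
step 2: x_pred=-2.0733  r=3.0333  x^+=-1.1603  v^+=-1.8666  a^+=-0.0587
step 3: x_pred=-3.1719  r=4.9419  x^+=-1.6844  v^+=-0.3204  a^+=1.0145
step 4: x_pred=-1.4540  r=7.3640  x^+=0.7625  v^+=3.1518  a^+=2.6137
step 5: x_pred=5.5718  r=-10.6318  x^+=2.3716  v^+=2.4619  a^+=0.3049
step 6: x_pred=5.1526  r=-8.7826  x^+=2.5090  v^+=-0.0734  a^+=-1.6023
step 7: x_pred=1.5311  r=1.5489  x^+=1.9973  v^+=-1.2677  a^+=-1.2660
step 8: x_pred=-0.0577  r=0.6177  x^+=0.1282  v^+=-2.4086  a^+=-1.1318

resid = 0.6177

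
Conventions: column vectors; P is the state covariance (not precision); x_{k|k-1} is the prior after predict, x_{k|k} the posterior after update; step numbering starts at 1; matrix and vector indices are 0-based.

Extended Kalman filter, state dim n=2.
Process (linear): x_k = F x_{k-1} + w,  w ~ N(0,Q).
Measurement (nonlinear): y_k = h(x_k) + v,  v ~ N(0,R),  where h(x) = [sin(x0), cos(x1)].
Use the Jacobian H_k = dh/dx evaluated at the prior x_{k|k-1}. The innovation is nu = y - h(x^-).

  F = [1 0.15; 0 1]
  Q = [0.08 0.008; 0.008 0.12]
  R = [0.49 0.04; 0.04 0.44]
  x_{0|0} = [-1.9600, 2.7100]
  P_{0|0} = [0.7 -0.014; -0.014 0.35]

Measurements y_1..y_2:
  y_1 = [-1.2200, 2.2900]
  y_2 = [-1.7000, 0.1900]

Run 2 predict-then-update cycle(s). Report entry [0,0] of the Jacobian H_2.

H_jac[0,0] = 0.1073

step 1: x^-=[-1.5535, 2.7100]  P^-=[0.7837 0.0465; 0.0465 0.4700]  H_jac=[0.0173 0.0000; 0.0000 -0.4183]  S=[0.4902 0.0397; 0.0397 0.5222]  K=[0.0309 -0.0396; 0.0323 -0.3789]  nu=[-0.2201, 3.1983]  x^+=[-1.6869, 1.4910]  P^+=[0.7825 0.0387; 0.0387 0.3955]
step 2: x^-=[-1.4633, 1.4910]  P^-=[0.8830 0.1060; 0.1060 0.5155]  H_jac=[0.1073 0.0000; 0.0000 -0.9968]  S=[0.5002 0.0287; 0.0287 0.9522]  K=[0.1962 -0.1169; 0.0538 -0.5412]  nu=[-0.7058, 0.1103]  x^+=[-1.6146, 1.3934]  P^+=[0.8521 0.0437; 0.0437 0.2368]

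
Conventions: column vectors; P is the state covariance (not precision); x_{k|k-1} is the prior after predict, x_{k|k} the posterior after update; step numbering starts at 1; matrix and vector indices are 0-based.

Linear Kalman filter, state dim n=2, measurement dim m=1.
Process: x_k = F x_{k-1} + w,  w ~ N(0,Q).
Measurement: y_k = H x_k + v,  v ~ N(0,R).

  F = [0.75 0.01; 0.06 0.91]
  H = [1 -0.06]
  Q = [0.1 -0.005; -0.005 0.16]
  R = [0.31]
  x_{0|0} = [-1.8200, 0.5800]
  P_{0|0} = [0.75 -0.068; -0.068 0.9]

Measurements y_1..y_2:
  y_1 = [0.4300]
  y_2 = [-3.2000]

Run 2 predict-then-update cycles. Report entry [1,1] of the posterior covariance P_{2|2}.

step 1: x^-=[-1.3592, 0.4186]  P^-=[0.5209 -0.0095; -0.0095 0.9006]  S=[0.8353]  K=[0.6243; -0.0761]  nu=[1.8143]  x^+=[-0.2265, 0.2806]  P^+=[0.1954 0.0302; 0.0302 0.8957]
step 2: x^-=[-0.1671, 0.2417]  P^-=[0.2104 0.0325; 0.0325 0.9058]  S=[0.5198]  K=[0.4011; -0.0419]  nu=[-3.0184]  x^+=[-1.3777, 0.3683]  P^+=[0.1268 0.0413; 0.0413 0.9048]

P_post[1,1] = 0.9048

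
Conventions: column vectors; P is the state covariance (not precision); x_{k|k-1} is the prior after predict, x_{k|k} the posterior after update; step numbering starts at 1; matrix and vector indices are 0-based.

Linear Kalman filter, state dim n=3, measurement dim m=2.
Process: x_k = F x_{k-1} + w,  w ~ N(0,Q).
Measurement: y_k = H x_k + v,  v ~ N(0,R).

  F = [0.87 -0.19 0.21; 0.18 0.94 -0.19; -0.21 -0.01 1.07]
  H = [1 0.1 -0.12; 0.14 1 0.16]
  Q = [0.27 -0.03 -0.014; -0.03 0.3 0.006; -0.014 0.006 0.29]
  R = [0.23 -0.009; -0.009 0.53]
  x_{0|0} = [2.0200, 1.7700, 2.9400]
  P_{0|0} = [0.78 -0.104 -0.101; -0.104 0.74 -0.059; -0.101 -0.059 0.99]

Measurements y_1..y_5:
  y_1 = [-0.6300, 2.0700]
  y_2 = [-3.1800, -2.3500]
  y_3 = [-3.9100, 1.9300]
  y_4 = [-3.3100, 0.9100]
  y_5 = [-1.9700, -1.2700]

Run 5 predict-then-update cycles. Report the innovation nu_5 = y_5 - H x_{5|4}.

step 1: x^-=[2.0385, 1.4688, 2.7039]  P^-=[0.9329 -0.1619 -0.0133; -0.1619 1.0077 -0.2939; -0.0133 -0.2939 1.5041]  S=[1.1726 0.0580; 0.0580 1.4545]  K=[0.7859 -0.0543; -0.0541 0.6470; -0.1889 -0.0304]  nu=[-2.4909, -0.1168]  x^+=[0.0873, 1.5279, 3.1779]  P^+=[0.2094 -0.0906 0.1591; -0.0906 0.3994 -0.2703; 0.1591 -0.2703 1.4603]
step 2: x^-=[0.4530, 0.8481, 3.3668]  P^-=[0.6170 -0.2812 0.4704; -0.2812 0.7674 -0.5199; 0.4704 -0.5199 1.9051]  S=[0.7254 -0.0462; -0.0462 1.1342]  K=[0.7291 -0.0757; -0.1601 0.5620; 0.2539 -0.1212]  nu=[-3.3138, -3.8002]  x^+=[-1.6753, -0.7571, 2.9860]  P^+=[0.2197 -0.1288 0.3207; -0.1288 0.3822 -0.4056; 0.3207 -0.4056 1.8388]
step 3: x^-=[-0.6866, -1.5806, 3.5544]  P^-=[0.7233 -0.3737 0.7235; -0.3737 0.7906 -0.6883; 0.7235 -0.6883 2.2690]  S=[0.7621 -0.0760; -0.0760 1.1004]  K=[0.7774 -0.0887; -0.2229 0.5555; 0.4848 -0.1700]  nu=[-2.6388, 3.0380]  x^+=[-3.0075, 0.6951, 1.7586]  P^+=[0.2437 -0.1531 0.4064; -0.1531 0.3944 -0.4786; 0.4064 -0.4786 2.0455]
step 4: x^-=[-2.3793, -0.2221, 2.5063]  P^-=[0.7962 -0.4275 0.8558; -0.4275 0.8216 -0.7801; 0.8558 -0.7801 2.4697]  S=[0.7978 -0.0926; -0.0926 1.0994]  K=[0.8046 -0.0951; -0.2507 0.5582; 0.5811 -0.1923]  nu=[-0.6078, 1.0642]  x^+=[-2.9695, 0.5243, 1.9486]  P^+=[0.2555 -0.1644 0.4432; -0.1644 0.4029 -0.5114; 0.4432 -0.5114 2.1390]
step 5: x^-=[-2.2739, -0.4119, 2.7033]  P^-=[0.8294 -0.4520 0.9136; -0.4520 0.8383 -0.8219; 0.9136 -0.8219 2.5613]  S=[0.8147 -0.1003; -0.1003 1.1015]  K=[0.8159 -0.0980; -0.2619 0.5604; 0.6185 -0.2017]  nu=[0.6695, -0.9723]  x^+=[-1.6324, -1.1321, 3.3135]  P^+=[0.2604 -0.1690 0.4582; -0.1690 0.4071 -0.5254; 0.4582 -0.5254 2.1799]

innov = [0.6695, -0.9723]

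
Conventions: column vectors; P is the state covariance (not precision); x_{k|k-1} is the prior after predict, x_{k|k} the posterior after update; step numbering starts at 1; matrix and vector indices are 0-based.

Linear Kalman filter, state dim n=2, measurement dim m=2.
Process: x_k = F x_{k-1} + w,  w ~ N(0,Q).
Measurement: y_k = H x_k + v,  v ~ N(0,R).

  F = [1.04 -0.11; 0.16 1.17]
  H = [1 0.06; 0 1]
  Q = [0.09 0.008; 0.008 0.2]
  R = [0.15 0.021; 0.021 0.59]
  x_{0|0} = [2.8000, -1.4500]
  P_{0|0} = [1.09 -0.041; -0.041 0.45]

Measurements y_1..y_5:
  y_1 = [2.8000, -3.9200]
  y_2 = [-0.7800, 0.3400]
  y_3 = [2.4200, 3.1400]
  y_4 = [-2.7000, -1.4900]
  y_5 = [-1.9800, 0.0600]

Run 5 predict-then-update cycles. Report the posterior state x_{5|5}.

x_post = [-1.4326, 0.0283]

step 1: x^-=[3.0715, -1.2485]  P^-=[1.2838 0.0823; 0.0823 0.8286]  S=[1.4466 0.1530; 0.1530 1.4186]  K=[0.8949 -0.0385; 0.0298 0.5809]  nu=[-0.1966, -2.6715]  x^+=[2.9985, -2.8062]  P^+=[0.1337 -0.0039; -0.0039 0.3433]
step 2: x^-=[3.4271, -2.8034]  P^-=[0.2396 -0.0187; -0.0187 0.6719]  S=[0.3898 0.0427; 0.0427 1.2619]  K=[0.6158 -0.0356; -0.0027 0.5326]  nu=[-4.0389, 3.1434]  x^+=[0.8282, -1.1184]  P^+=[0.0921 -0.0081; -0.0081 0.3142]
step 3: x^-=[0.9844, -1.1760]  P^-=[0.1953 -0.0268; -0.0268 0.6294]  S=[0.3443 0.0320; 0.0320 1.2194]  K=[0.5659 -0.0368; -0.0161 0.5166]  nu=[1.5062, 4.3160]  x^+=[1.6778, 1.0293]  P^+=[0.0847 -0.0098; -0.0098 0.3044]
step 4: x^-=[1.6317, 1.4727]  P^-=[0.1875 -0.0289; -0.0289 0.6152]  S=[0.3363 0.0290; 0.0290 1.2052]  K=[0.5557 -0.0373; -0.0202 0.5110]  nu=[-4.4201, -2.9627]  x^+=[-0.7141, 0.0483]  P^+=[0.0832 -0.0104; -0.0104 0.3010]
step 5: x^-=[-0.7480, -0.0578]  P^-=[0.1860 -0.0293; -0.0293 0.6103]  S=[0.3347 0.0283; 0.0283 1.2003]  K=[0.5537 -0.0375; -0.0212 0.5090]  nu=[-1.2286, 0.1178]  x^+=[-1.4326, 0.0283]  P^+=[0.0829 -0.0105; -0.0105 0.2998]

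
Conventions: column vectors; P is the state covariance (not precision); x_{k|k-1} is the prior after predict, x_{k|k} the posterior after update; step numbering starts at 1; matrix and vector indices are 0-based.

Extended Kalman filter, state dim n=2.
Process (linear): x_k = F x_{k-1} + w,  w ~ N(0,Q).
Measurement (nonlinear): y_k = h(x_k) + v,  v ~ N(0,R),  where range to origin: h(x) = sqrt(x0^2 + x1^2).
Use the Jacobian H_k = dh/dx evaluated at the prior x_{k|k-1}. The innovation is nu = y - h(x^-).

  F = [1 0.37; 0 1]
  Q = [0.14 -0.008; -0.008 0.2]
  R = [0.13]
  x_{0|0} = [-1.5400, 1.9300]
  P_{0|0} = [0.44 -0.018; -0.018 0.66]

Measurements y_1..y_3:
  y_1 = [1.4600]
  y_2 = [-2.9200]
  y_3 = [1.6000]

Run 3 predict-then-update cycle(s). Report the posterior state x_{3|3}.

step 1: x^-=[-0.8259, 1.9300]  P^-=[0.6570 0.2182; 0.2182 0.8600]  H_jac=[-0.3934 0.9194]  S=[0.8007]  K=[-0.0723; 0.8802]  nu=[-0.6393]  x^+=[-0.7797, 1.3673]  P^+=[0.6528 0.2692; 0.2692 0.2396]
step 2: x^-=[-0.2738, 1.3673]  P^-=[1.0248 0.3498; 0.3498 0.4396]  H_jac=[-0.1963 0.9805]  S=[0.4575]  K=[0.3099; 0.7921]  nu=[-4.3144]  x^+=[-1.6110, -2.0503]  P^+=[0.9809 0.2375; 0.2375 0.1526]
step 3: x^-=[-2.3696, -2.0503]  P^-=[1.3175 0.2860; 0.2860 0.3526]  H_jac=[-0.7562 -0.6543]  S=[1.3174]  K=[-0.8983; -0.3393]  nu=[-1.5334]  x^+=[-0.9920, -1.5300]  P^+=[0.2544 -0.1155; -0.1155 0.2009]

x_post = [-0.9920, -1.5300]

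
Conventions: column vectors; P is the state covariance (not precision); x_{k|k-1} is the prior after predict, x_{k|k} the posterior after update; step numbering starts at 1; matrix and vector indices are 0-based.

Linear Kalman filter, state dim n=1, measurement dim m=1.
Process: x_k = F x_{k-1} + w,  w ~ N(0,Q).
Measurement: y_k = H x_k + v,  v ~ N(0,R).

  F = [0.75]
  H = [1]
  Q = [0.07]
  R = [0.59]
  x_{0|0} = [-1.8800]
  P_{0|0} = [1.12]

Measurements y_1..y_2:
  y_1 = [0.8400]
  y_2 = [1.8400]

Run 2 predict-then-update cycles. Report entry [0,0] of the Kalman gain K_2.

K[0,0] = 0.2977

step 1: x^-=[-1.4100]  P^-=[0.7000]  S=[1.2900]  K=[0.5426]  nu=[2.2500]  x^+=[-0.1891]  P^+=[0.3202]
step 2: x^-=[-0.1418]  P^-=[0.2501]  S=[0.8401]  K=[0.2977]  nu=[1.9818]  x^+=[0.4482]  P^+=[0.1756]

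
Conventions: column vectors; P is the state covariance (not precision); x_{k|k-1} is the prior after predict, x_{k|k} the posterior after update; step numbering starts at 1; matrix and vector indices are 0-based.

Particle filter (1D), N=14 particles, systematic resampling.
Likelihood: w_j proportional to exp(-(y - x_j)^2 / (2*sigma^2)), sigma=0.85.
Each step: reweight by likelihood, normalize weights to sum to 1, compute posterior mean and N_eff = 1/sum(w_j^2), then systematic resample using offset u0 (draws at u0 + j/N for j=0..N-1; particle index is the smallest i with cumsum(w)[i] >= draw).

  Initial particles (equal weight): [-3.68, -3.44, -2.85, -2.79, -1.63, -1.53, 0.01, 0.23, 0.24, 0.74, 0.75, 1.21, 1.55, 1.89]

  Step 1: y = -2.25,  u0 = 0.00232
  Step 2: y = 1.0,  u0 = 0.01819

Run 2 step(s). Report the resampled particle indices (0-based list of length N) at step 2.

step 1: w=[0.0649, 0.1003, 0.2083, 0.2184, 0.2049, 0.1867, 0.0078, 0.0038, 0.0037, 0.0005, 0.0005, 0.0001, 0.0000, 0.0000]  mean=-2.4041  Neff=5.4848  idx=[0, 1, 1, 2, 2, 2, 3, 3, 3, 4, 4, 4, 5, 5]
step 2: w=[0.0000, 0.0000, 0.0000, 0.0007, 0.0007, 0.0007, 0.0010, 0.0010, 0.0010, 0.1698, 0.1698, 0.1698, 0.2427, 0.2427]  mean=-1.5876  Neff=4.8941  idx=[9, 9, 9, 10, 10, 11, 11, 12, 12, 12, 12, 13, 13, 13]

resampled_idx = [9, 9, 9, 10, 10, 11, 11, 12, 12, 12, 12, 13, 13, 13]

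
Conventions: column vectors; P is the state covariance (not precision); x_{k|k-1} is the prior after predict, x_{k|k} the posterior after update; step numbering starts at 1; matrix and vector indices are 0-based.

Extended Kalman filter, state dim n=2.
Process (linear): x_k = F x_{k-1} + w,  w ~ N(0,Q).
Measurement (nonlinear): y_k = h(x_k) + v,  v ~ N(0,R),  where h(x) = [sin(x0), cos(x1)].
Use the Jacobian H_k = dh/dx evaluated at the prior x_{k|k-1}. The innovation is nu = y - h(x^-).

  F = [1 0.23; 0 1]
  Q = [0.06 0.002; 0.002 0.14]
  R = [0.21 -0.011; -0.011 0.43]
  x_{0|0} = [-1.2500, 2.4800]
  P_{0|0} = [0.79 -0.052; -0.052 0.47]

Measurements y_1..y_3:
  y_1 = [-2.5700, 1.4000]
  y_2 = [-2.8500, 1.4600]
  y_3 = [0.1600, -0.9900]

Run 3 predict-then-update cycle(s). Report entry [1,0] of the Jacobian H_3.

step 1: x^-=[-0.6796, 2.4800]  P^-=[0.8509 0.0581; 0.0581 0.6100]  H_jac=[0.7778 0.0000; 0.0000 -0.6144]  S=[0.7248 -0.0388; -0.0388 0.6602]  K=[0.9131 -0.0005; 0.0321 -0.5657]  nu=[-1.9415, 2.1890]  x^+=[-2.4535, 1.1793]  P^+=[0.2465 0.0167; 0.0167 0.3965]
step 2: x^-=[-2.1822, 1.1793]  P^-=[0.3352 0.1099; 0.1099 0.5365]  H_jac=[-0.5740 0.0000; 0.0000 -0.9243]  S=[0.3204 0.0473; 0.0473 0.8884]  K=[-0.5882 -0.0830; -0.1153 -0.5521]  nu=[-2.0312, 1.0784]  x^+=[-1.0770, 0.8182]  P^+=[0.2136 0.0316; 0.0316 0.2555]
step 3: x^-=[-0.8889, 0.8182]  P^-=[0.3016 0.0924; 0.0924 0.3955]  H_jac=[0.6303 0.0000; 0.0000 -0.7299]  S=[0.3298 -0.0535; -0.0535 0.6407]  K=[0.5670 -0.0579; 0.1049 -0.4418]  nu=[0.9364, -1.6736]  x^+=[-0.2610, 1.6557]  P^+=[0.1899 0.0426; 0.0426 0.2618]

H_jac[1,0] = 0.0000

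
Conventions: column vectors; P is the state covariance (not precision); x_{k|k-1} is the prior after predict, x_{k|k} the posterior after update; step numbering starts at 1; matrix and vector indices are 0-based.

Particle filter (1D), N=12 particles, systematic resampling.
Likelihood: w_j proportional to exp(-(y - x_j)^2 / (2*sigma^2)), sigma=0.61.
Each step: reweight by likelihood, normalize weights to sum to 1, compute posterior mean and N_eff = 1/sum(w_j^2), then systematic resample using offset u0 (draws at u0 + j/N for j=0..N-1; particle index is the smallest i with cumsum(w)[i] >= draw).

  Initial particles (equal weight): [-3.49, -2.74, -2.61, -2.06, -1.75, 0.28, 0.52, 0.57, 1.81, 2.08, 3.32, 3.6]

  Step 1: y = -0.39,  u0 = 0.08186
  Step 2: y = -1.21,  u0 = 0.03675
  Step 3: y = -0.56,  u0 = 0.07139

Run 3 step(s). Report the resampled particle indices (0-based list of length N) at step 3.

resampled_idx = [1, 2, 4, 5, 6, 8, 8, 9, 9, 10, 10, 11]

step 1: w=[0.0000, 0.0005, 0.0010, 0.0185, 0.0653, 0.4287, 0.2575, 0.2271, 0.0012, 0.0002, 0.0000, 0.0000]  mean=0.2297  Neff=3.2649  idx=[4, 5, 5, 5, 5, 5, 6, 6, 6, 7, 7, 7]
step 2: w=[0.6592, 0.0494, 0.0494, 0.0494, 0.0494, 0.0494, 0.0175, 0.0175, 0.0175, 0.0138, 0.0138, 0.0138]  mean=-1.0336  Neff=2.2310  idx=[0, 0, 0, 0, 0, 0, 0, 0, 1, 3, 5, 8]
step 3: w=[0.0582, 0.0582, 0.0582, 0.0582, 0.0582, 0.0582, 0.0582, 0.0582, 0.1511, 0.1511, 0.1511, 0.0814]  mean=-0.6451  Neff=9.7861  idx=[1, 2, 4, 5, 6, 8, 8, 9, 9, 10, 10, 11]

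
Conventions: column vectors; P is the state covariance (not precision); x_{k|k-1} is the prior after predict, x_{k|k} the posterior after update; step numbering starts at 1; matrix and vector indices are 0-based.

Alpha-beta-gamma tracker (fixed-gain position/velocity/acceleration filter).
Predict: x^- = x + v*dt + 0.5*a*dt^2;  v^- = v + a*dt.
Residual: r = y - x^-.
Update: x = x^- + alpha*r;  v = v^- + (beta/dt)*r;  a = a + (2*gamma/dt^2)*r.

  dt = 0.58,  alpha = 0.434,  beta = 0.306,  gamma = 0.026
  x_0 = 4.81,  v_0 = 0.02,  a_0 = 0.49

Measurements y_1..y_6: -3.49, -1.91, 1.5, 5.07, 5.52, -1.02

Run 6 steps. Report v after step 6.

v_post = 1.9408

step 1: x_pred=4.9040  r=-8.3940  x^+=1.2610  v^+=-4.1244  a^+=-0.8075
step 2: x_pred=-1.2669  r=-0.6431  x^+=-1.5460  v^+=-4.9320  a^+=-0.9069
step 3: x_pred=-4.5591  r=6.0591  x^+=-1.9295  v^+=-2.2613  a^+=0.0297
step 4: x_pred=-3.2360  r=8.3060  x^+=0.3688  v^+=2.1381  a^+=1.3136
step 5: x_pred=1.8298  r=3.6902  x^+=3.4314  v^+=4.8468  a^+=1.8840
step 6: x_pred=6.5594  r=-7.5794  x^+=3.2699  v^+=1.9408  a^+=0.7124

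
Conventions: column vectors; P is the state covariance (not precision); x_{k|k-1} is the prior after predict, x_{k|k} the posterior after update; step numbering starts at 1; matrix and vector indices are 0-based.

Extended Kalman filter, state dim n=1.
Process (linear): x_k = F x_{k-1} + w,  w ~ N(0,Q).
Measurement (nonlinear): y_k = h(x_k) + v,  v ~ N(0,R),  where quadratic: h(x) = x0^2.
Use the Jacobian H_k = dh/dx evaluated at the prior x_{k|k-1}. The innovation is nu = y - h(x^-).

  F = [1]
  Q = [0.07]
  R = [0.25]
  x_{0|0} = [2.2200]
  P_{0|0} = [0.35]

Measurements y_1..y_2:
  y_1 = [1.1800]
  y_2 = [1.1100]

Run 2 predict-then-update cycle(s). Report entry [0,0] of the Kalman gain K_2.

K[0,0] = 0.2574

step 1: x^-=[2.2200]  P^-=[0.4200]  H_jac=[4.4400]  S=[8.5297]  K=[0.2186]  nu=[-3.7484]  x^+=[1.4005]  P^+=[0.0123]
step 2: x^-=[1.4005]  P^-=[0.0823]  H_jac=[2.8010]  S=[0.8958]  K=[0.2574]  nu=[-0.8514]  x^+=[1.1814]  P^+=[0.0230]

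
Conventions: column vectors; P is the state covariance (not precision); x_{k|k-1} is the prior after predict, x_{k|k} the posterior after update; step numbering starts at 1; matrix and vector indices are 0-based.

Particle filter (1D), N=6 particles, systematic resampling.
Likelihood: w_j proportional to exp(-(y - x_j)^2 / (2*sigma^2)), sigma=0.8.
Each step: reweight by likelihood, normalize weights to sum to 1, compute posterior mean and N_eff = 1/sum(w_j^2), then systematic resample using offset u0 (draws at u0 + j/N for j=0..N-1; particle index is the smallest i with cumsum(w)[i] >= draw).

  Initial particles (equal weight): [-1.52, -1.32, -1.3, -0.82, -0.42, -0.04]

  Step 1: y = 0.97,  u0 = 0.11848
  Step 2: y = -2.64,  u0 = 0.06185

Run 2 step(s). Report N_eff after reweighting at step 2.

N_eff = 2.1973

step 1: w=[0.0099, 0.0209, 0.0224, 0.1028, 0.2777, 0.5663]  mean=-0.2954  Neff=2.4426  idx=[3, 4, 5, 5, 5, 5]
step 2: w=[0.6437, 0.1821, 0.0435, 0.0435, 0.0435, 0.0435]  mean=-0.6113  Neff=2.1973  idx=[0, 0, 0, 0, 1, 3]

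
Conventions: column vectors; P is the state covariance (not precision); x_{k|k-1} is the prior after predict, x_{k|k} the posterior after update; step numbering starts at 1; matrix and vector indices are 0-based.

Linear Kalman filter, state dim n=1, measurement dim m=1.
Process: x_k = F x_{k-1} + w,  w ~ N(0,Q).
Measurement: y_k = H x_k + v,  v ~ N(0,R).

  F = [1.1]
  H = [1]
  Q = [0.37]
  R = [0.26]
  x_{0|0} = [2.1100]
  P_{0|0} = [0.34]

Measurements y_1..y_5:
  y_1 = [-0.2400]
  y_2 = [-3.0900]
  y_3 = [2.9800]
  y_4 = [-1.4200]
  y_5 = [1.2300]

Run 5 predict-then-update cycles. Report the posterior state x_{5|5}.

x_post = [0.6784]

step 1: x^-=[2.3210]  P^-=[0.7814]  S=[1.0414]  K=[0.7503]  nu=[-2.5610]  x^+=[0.3994]  P^+=[0.1951]
step 2: x^-=[0.4393]  P^-=[0.6061]  S=[0.8661]  K=[0.6998]  nu=[-3.5293]  x^+=[-2.0305]  P^+=[0.1819]
step 3: x^-=[-2.2335]  P^-=[0.5902]  S=[0.8502]  K=[0.6942]  nu=[5.2135]  x^+=[1.3856]  P^+=[0.1805]
step 4: x^-=[1.5241]  P^-=[0.5884]  S=[0.8484]  K=[0.6935]  nu=[-2.9441]  x^+=[-0.5177]  P^+=[0.1803]
step 5: x^-=[-0.5695]  P^-=[0.5882]  S=[0.8482]  K=[0.6935]  nu=[1.7995]  x^+=[0.6784]  P^+=[0.1803]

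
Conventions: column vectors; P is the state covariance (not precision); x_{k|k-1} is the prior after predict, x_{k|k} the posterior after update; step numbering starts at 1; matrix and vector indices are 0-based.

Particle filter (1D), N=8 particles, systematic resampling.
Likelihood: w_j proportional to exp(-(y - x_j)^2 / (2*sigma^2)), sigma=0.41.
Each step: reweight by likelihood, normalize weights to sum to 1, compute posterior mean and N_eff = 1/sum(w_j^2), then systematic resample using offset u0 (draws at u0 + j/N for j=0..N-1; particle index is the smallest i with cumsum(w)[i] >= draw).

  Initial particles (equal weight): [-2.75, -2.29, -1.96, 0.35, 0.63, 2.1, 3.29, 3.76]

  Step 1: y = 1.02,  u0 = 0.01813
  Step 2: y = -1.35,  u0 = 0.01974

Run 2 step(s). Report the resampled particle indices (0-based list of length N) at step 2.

step 1: w=[0.0000, 0.0000, 0.0000, 0.2828, 0.6837, 0.0335, 0.0000, 0.0000]  mean=0.6000  Neff=1.8229  idx=[3, 3, 3, 4, 4, 4, 4, 4]
step 2: w=[0.3093, 0.3093, 0.3093, 0.0144, 0.0144, 0.0144, 0.0144, 0.0144]  mean=0.3702  Neff=3.4722  idx=[0, 0, 0, 1, 1, 2, 2, 2]

resampled_idx = [0, 0, 0, 1, 1, 2, 2, 2]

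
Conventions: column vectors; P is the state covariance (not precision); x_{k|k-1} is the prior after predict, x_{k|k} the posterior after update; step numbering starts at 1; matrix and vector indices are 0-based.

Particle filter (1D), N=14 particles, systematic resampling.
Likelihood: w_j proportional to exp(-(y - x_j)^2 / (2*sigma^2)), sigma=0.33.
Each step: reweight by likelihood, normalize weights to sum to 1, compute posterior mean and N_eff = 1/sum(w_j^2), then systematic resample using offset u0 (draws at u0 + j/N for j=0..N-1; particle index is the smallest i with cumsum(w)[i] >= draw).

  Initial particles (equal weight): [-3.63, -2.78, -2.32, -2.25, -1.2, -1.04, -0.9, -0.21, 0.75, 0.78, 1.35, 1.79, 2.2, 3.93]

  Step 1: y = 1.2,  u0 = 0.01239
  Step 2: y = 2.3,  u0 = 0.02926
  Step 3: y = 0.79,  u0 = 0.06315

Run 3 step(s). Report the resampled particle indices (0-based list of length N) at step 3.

resampled_idx = [0, 0, 0, 1, 1, 1, 2, 2, 2, 3, 3, 3, 5, 13]

step 1: w=[0.0000, 0.0000, 0.0000, 0.0000, 0.0000, 0.0000, 0.0000, 0.0001, 0.2020, 0.2277, 0.4616, 0.1035, 0.0052, 0.0000]  mean=1.1489  Neff=3.1603  idx=[8, 8, 8, 9, 9, 9, 10, 10, 10, 10, 10, 10, 10, 11]
step 2: w=[0.0000, 0.0000, 0.0000, 0.0001, 0.0001, 0.0001, 0.0383, 0.0383, 0.0383, 0.0383, 0.0383, 0.0383, 0.0383, 0.7315]  mean=1.6717  Neff=1.8334  idx=[6, 8, 10, 12, 13, 13, 13, 13, 13, 13, 13, 13, 13, 13]
step 3: w=[0.2258, 0.2258, 0.2258, 0.2258, 0.0097, 0.0097, 0.0097, 0.0097, 0.0097, 0.0097, 0.0097, 0.0097, 0.0097, 0.0097]  mean=1.3925  Neff=4.8792  idx=[0, 0, 0, 1, 1, 1, 2, 2, 2, 3, 3, 3, 5, 13]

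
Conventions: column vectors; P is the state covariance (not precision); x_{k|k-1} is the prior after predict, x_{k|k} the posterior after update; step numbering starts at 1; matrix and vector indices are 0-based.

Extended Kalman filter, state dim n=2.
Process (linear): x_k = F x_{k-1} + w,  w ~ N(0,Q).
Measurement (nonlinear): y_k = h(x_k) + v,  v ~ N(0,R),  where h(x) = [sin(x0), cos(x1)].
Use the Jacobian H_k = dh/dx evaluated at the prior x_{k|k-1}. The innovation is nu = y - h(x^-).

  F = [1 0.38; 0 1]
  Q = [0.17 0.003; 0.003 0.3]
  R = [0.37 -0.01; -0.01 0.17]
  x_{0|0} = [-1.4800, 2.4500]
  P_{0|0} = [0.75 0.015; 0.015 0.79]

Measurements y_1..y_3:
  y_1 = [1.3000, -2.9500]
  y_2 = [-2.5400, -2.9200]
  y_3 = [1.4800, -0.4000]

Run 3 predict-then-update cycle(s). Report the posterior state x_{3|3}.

step 1: x^-=[-0.5490, 2.4500]  P^-=[1.0455 0.3182; 0.3182 1.0900]  H_jac=[0.8530 0.0000; 0.0000 -0.6378]  S=[1.1308 -0.1831; -0.1831 0.6134]  K=[0.7725 -0.1002; 0.0594 -1.1157]  nu=[1.8218, -2.1798]  x^+=[1.0768, 4.9901]  P^+=[0.3362 0.0388; 0.0388 0.2983]
step 2: x^-=[2.9730, 4.9901]  P^-=[0.5788 0.1552; 0.1552 0.5983]  H_jac=[-0.9858 0.0000; 0.0000 0.9617]  S=[0.9325 -0.1571; -0.1571 0.7234]  K=[-0.5991 0.0762; -0.0312 0.7887]  nu=[-2.7078, -3.1941]  x^+=[4.3518, 2.5553]  P^+=[0.2256 0.0197; 0.0197 0.1397]
step 3: x^-=[5.3228, 2.5553]  P^-=[0.4308 0.0758; 0.0758 0.4397]  H_jac=[0.5732 0.0000; 0.0000 -0.5533]  S=[0.5115 -0.0340; -0.0340 0.3046]  K=[0.4771 -0.0844; 0.0320 -0.7951]  nu=[2.2994, 0.4330]  x^+=[6.3833, 2.2847]  P^+=[0.3094 0.0345; 0.0345 0.2449]

x_post = [6.3833, 2.2847]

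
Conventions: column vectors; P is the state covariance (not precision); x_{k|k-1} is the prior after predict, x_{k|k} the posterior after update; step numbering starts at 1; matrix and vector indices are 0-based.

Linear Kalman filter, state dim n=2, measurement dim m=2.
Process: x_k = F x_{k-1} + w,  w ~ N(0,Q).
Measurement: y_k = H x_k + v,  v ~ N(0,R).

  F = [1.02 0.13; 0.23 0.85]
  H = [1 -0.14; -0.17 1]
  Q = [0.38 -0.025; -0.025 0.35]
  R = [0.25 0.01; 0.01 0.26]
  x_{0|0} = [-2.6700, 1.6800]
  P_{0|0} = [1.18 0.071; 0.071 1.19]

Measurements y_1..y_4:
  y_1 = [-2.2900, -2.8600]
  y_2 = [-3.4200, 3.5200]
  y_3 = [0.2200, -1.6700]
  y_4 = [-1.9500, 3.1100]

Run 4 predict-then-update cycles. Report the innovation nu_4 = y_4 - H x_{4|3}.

innov = [-1.0718, 4.1020]

step 1: x^-=[-2.5050, 0.8139]  P^-=[1.6466 0.4470; 0.4470 1.3000]  S=[1.7969 0.0057; 0.0057 1.4556]  K=[0.8812 0.1113; 0.1448 0.8403]  nu=[0.3289, -4.0998]  x^+=[-2.6715, -2.5836]  P^+=[0.2322 0.0772; 0.0772 0.2331]
step 2: x^-=[-3.0608, -2.8105]  P^-=[0.6460 0.1245; 0.1245 0.5609]  S=[0.8722 -0.0509; -0.0509 0.7972]  K=[0.7245 0.0647; 0.0926 0.6829]  nu=[-0.7526, 5.8101]  x^+=[-3.2305, 1.0876]  P^+=[0.1897 0.0563; 0.0563 0.1880]
step 3: x^-=[-3.1537, 0.1814]  P^-=[0.5954 0.0908; 0.0908 0.5179]  S=[0.8302 -0.0708; -0.0708 0.7643]  K=[0.7063 0.0518; 0.0787 0.6648]  nu=[3.3991, -2.3876]  x^+=[-0.8763, -1.1383]  P^+=[0.1844 0.0519; 0.0519 0.1824]
step 4: x^-=[-1.0418, -1.1691]  P^-=[0.5887 0.0849; 0.0849 0.5118]  S=[0.8249 -0.0748; -0.0748 0.7600]  K=[0.7037 0.0493; 0.0761 0.6620]  nu=[-1.0718, 4.1020]  x^+=[-1.5938, 1.4648]  P^+=[0.1836 0.0511; 0.0511 0.1816]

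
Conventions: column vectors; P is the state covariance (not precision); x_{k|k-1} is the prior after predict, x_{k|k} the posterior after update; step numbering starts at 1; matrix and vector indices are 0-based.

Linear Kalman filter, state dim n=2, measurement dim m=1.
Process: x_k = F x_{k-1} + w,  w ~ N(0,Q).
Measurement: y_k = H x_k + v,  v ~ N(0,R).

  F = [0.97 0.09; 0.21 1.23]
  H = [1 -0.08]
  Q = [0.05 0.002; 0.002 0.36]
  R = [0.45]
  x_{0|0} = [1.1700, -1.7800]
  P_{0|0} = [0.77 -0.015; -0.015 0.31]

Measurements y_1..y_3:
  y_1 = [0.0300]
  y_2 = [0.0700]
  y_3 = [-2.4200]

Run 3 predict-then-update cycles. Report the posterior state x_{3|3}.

step 1: x^-=[0.9747, -1.9437]  P^-=[0.7744 0.1750; 0.1750 0.8552]  S=[1.2019]  K=[0.6327; 0.0887]  nu=[-1.1002]  x^+=[0.2786, -2.0413]  P^+=[0.2933 0.1076; 0.1076 0.8458]
step 2: x^-=[0.0866, -2.4522]  P^-=[0.3516 0.2857; 0.2857 1.7080]  S=[0.7668]  K=[0.4287; 0.1944]  nu=[-0.2127]  x^+=[-0.0046, -2.4936]  P^+=[0.2107 0.2218; 0.2218 1.6791]
step 3: x^-=[-0.2289, -3.0681]  P^-=[0.3005 0.4996; 0.4996 3.0241]  S=[0.6900]  K=[0.3777; 0.3735]  nu=[-2.4365]  x^+=[-1.1491, -3.9781]  P^+=[0.2021 0.4023; 0.4023 2.9279]

x_post = [-1.1491, -3.9781]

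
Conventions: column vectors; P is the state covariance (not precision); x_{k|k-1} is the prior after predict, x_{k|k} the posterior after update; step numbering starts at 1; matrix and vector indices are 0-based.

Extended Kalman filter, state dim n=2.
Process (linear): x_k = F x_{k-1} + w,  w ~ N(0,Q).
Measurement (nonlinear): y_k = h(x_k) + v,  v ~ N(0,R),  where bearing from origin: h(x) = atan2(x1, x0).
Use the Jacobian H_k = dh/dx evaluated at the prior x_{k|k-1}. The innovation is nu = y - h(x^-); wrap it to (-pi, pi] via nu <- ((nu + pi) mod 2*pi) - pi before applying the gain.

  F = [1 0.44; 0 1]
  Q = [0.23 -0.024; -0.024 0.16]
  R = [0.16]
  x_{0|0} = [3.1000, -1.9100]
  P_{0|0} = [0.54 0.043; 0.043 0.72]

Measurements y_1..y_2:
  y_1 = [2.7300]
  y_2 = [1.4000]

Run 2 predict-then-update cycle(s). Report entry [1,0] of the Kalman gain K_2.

step 1: x^-=[2.2596, -1.9100]  P^-=[0.9472 0.3358; 0.3358 0.8800]  H_jac=[0.2182 0.2581]  S=[0.3016]  K=[0.9728; 0.9962]  nu=[-2.8514]  x^+=[-0.5143, -4.7507]  P^+=[0.6619 0.0435; 0.0435 0.5807]
step 2: x^-=[-2.6046, -4.7507]  P^-=[1.0426 0.2751; 0.2751 0.7407]  H_jac=[0.1618 -0.0887]  S=[0.1852]  K=[0.7792; -0.1145]  nu=[-2.8109]  x^+=[-4.7948, -4.4289]  P^+=[0.9301 0.2916; 0.2916 0.7383]

K[1,0] = -0.1145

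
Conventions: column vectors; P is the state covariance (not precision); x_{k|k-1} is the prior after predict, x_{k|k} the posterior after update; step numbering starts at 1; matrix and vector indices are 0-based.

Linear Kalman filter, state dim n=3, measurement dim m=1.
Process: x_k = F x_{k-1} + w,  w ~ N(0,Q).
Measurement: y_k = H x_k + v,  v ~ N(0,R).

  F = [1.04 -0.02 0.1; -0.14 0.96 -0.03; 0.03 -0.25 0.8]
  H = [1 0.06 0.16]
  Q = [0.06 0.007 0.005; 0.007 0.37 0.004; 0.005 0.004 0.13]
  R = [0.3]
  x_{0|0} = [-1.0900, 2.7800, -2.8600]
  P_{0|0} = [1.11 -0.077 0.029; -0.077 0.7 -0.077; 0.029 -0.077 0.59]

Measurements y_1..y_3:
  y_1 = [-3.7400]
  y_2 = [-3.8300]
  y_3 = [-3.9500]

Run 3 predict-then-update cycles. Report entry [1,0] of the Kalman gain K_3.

step 1: x^-=[-1.4752, 2.9072, -3.0157]  P^-=[1.2763 -0.2557 0.1378; -0.2557 1.0628 -0.2507; 0.1378 -0.2507 0.5857]  S=[1.6037]  K=[0.8000; -0.1447; 0.1350]  nu=[-1.9567]  x^+=[-3.0406, 3.1903, -3.2798]  P^+=[0.2499 -0.0700 -0.0354; -0.0700 1.0292 -0.2194; -0.0354 -0.2194 0.5565]
step 2: x^-=[-3.5540, 3.5868, -3.5126]  P^-=[0.3327 -0.1405 0.0602; -0.1405 1.3551 -0.4280; 0.0602 -0.4280 0.6378]  S=[0.6480]  K=[0.5152; -0.1971; 0.2107]  nu=[0.0708]  x^+=[-3.5175, 3.5728, -3.4977]  P^+=[0.1607 -0.0747 -0.0102; -0.0747 1.3299 -0.4011; -0.0102 -0.4011 0.6091]
step 3: x^-=[-4.0795, 4.0273, -3.7969]  P^-=[0.2430 -0.1569 0.0928; -0.1569 1.6425 -0.6452; 0.0928 -0.6452 0.7641]  S=[0.5670]  K=[0.4382; -0.2849; 0.3111]  nu=[0.4953]  x^+=[-3.8624, 3.8861, -3.6428]  P^+=[0.1341 -0.0861 0.0155; -0.0861 1.5964 -0.5949; 0.0155 -0.5949 0.7093]

K[1,0] = -0.2849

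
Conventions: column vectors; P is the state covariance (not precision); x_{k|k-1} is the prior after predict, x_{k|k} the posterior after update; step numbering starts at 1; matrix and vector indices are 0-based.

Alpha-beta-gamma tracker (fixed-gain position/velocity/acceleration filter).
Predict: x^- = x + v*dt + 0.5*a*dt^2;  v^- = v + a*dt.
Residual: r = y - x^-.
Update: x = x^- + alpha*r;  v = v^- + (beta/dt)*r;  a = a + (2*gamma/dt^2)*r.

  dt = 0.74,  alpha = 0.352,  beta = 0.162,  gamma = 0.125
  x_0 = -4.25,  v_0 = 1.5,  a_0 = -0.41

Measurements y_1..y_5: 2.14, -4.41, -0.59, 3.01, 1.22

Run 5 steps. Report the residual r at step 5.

step 1: x_pred=-3.2523  r=5.3923  x^+=-1.3542  v^+=2.3771  a^+=2.0518
step 2: x_pred=0.9666  r=-5.3766  x^+=-0.9259  v^+=2.7183  a^+=-0.4029
step 3: x_pred=0.9753  r=-1.5653  x^+=0.4243  v^+=2.0775  a^+=-1.1175
step 4: x_pred=1.6557  r=1.3543  x^+=2.1324  v^+=1.5471  a^+=-0.4992
step 5: x_pred=3.1406  r=-1.9206  x^+=2.4645  v^+=0.7572  a^+=-1.3760

resid = -1.9206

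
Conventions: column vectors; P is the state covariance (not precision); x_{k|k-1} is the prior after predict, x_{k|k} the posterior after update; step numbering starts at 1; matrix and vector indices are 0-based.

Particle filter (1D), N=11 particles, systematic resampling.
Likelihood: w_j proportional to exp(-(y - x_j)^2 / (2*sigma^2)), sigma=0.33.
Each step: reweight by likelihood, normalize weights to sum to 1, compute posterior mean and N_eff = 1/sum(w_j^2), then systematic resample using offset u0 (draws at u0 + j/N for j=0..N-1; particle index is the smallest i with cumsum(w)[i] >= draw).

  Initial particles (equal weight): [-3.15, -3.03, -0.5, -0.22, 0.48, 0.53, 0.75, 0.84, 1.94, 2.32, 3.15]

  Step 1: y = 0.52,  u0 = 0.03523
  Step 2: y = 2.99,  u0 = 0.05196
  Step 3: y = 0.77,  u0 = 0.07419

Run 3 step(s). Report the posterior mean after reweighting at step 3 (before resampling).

post_mean = 0.8317

step 1: w=[0.0000, 0.0000, 0.0024, 0.0232, 0.2844, 0.2863, 0.2247, 0.1790, 0.0000, 0.0000, 0.0000]  mean=0.6009  Neff=4.0665  idx=[4, 4, 4, 4, 5, 5, 5, 6, 6, 7, 7]
step 2: w=[0.0002, 0.0002, 0.0002, 0.0002, 0.0006, 0.0006, 0.0006, 0.0699, 0.0699, 0.4288, 0.4288]  mean=0.8266  Neff=2.6488  idx=[7, 9, 9, 9, 9, 9, 10, 10, 10, 10, 10]
step 3: w=[0.0926, 0.0907, 0.0907, 0.0907, 0.0907, 0.0907, 0.0907, 0.0907, 0.0907, 0.0907, 0.0907]  mean=0.8317  Neff=10.9996  idx=[0, 1, 2, 3, 4, 5, 6, 7, 8, 9, 10]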